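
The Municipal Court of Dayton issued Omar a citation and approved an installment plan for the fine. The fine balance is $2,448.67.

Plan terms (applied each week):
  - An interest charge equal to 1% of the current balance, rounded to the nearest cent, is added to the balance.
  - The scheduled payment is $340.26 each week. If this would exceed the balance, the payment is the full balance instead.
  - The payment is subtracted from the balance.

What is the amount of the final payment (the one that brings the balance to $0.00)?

$172.55

Week 1: opening $2,448.67; interest $24.49 → $2,473.16; payment $340.26; balance $2,132.90
Week 2: opening $2,132.90; interest $21.33 → $2,154.23; payment $340.26; balance $1,813.97
Week 3: opening $1,813.97; interest $18.14 → $1,832.11; payment $340.26; balance $1,491.85
Week 4: opening $1,491.85; interest $14.92 → $1,506.77; payment $340.26; balance $1,166.51
Week 5: opening $1,166.51; interest $11.67 → $1,178.18; payment $340.26; balance $837.92
Week 6: opening $837.92; interest $8.38 → $846.30; payment $340.26; balance $506.04
Week 7: opening $506.04; interest $5.06 → $511.10; payment $340.26; balance $170.84
Week 8: opening $170.84; interest $1.71 → $172.55; payment $172.55; balance $0.00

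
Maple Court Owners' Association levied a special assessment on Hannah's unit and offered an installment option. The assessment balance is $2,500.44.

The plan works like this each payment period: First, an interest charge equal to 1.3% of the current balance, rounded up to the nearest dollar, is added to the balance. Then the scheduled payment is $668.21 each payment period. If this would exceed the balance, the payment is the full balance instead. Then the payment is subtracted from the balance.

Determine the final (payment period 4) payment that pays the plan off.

$577.81

Payment period 1: $2,500.44 +$33.00 interest = $2,533.44; pay $668.21 → $1,865.23
Payment period 2: $1,865.23 +$25.00 interest = $1,890.23; pay $668.21 → $1,222.02
Payment period 3: $1,222.02 +$16.00 interest = $1,238.02; pay $668.21 → $569.81
Payment period 4: $569.81 +$8.00 interest = $577.81; pay $577.81 → $0.00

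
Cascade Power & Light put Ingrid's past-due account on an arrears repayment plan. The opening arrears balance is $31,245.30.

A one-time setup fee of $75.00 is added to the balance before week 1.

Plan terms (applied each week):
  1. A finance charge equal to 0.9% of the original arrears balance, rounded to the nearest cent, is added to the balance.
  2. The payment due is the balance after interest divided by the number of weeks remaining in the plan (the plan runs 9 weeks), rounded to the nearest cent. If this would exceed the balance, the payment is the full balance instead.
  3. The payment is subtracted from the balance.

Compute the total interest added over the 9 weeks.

$2,530.89

Week 1: $31,320.30 +$281.21 interest = $31,601.51; pay $3,511.28 → $28,090.23
Week 2: $28,090.23 +$281.21 interest = $28,371.44; pay $3,546.43 → $24,825.01
Week 3: $24,825.01 +$281.21 interest = $25,106.22; pay $3,586.60 → $21,519.62
Week 4: $21,519.62 +$281.21 interest = $21,800.83; pay $3,633.47 → $18,167.36
Week 5: $18,167.36 +$281.21 interest = $18,448.57; pay $3,689.71 → $14,758.86
Week 6: $14,758.86 +$281.21 interest = $15,040.07; pay $3,760.02 → $11,280.05
Week 7: $11,280.05 +$281.21 interest = $11,561.26; pay $3,853.75 → $7,707.51
Week 8: $7,707.51 +$281.21 interest = $7,988.72; pay $3,994.36 → $3,994.36
Week 9: $3,994.36 +$281.21 interest = $4,275.57; pay $4,275.57 → $0.00
Total interest: $281.21 + $281.21 + $281.21 + $281.21 + $281.21 + $281.21 + $281.21 + $281.21 + $281.21 = $2,530.89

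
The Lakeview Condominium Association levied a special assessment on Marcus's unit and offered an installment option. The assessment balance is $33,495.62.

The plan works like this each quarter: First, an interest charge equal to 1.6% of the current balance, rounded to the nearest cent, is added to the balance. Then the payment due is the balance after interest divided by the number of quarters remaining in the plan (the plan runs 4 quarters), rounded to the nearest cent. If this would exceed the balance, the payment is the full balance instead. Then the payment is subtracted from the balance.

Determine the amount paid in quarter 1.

$8,507.89

Quarter 1: $33,495.62 +$535.93 interest = $34,031.55; pay $8,507.89 → $25,523.66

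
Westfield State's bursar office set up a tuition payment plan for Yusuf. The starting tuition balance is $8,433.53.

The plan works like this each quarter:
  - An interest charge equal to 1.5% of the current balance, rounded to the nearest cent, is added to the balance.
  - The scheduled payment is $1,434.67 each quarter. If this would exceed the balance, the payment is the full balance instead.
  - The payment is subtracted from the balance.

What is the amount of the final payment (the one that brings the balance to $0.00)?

$288.49

Quarter 1: $8,433.53 +$126.50 interest = $8,560.03; pay $1,434.67 → $7,125.36
Quarter 2: $7,125.36 +$106.88 interest = $7,232.24; pay $1,434.67 → $5,797.57
Quarter 3: $5,797.57 +$86.96 interest = $5,884.53; pay $1,434.67 → $4,449.86
Quarter 4: $4,449.86 +$66.75 interest = $4,516.61; pay $1,434.67 → $3,081.94
Quarter 5: $3,081.94 +$46.23 interest = $3,128.17; pay $1,434.67 → $1,693.50
Quarter 6: $1,693.50 +$25.40 interest = $1,718.90; pay $1,434.67 → $284.23
Quarter 7: $284.23 +$4.26 interest = $288.49; pay $288.49 → $0.00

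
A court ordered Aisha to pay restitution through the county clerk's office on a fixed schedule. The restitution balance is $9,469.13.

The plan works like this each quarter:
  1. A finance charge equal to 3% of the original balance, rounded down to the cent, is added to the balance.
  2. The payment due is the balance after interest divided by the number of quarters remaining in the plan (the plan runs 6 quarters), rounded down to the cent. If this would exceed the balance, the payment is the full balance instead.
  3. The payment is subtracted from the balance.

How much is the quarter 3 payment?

$1,753.36

Quarter 1: opening $9,469.13; interest $284.07 → $9,753.20; payment $1,625.53; balance $8,127.67
Quarter 2: opening $8,127.67; interest $284.07 → $8,411.74; payment $1,682.34; balance $6,729.40
Quarter 3: opening $6,729.40; interest $284.07 → $7,013.47; payment $1,753.36; balance $5,260.11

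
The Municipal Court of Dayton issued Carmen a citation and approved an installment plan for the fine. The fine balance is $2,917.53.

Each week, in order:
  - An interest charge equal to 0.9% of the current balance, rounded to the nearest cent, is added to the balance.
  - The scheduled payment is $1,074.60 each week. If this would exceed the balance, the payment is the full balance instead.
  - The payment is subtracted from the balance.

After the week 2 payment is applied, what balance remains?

$811.41

Week 1: $2,917.53 +$26.26 interest = $2,943.79; pay $1,074.60 → $1,869.19
Week 2: $1,869.19 +$16.82 interest = $1,886.01; pay $1,074.60 → $811.41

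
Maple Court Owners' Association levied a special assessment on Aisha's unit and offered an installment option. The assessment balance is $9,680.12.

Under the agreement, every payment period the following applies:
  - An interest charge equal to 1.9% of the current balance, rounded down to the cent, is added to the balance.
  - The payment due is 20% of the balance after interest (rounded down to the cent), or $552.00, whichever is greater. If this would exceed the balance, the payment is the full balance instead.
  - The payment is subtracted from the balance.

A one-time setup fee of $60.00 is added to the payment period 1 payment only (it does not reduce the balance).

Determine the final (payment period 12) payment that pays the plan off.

$229.58

# | Opening | Interest | Payment | Fee | End bal
1 | $9,680.12 | $183.92 | $1,972.80 | $60.00 | $7,891.24
2 | $7,891.24 | $149.93 | $1,608.23 | — | $6,432.94
3 | $6,432.94 | $122.22 | $1,311.03 | — | $5,244.13
4 | $5,244.13 | $99.63 | $1,068.75 | — | $4,275.01
5 | $4,275.01 | $81.22 | $871.24 | — | $3,484.99
6 | $3,484.99 | $66.21 | $710.24 | — | $2,840.96
7 | $2,840.96 | $53.97 | $578.98 | — | $2,315.95
8 | $2,315.95 | $44.00 | $552.00 | — | $1,807.95
9 | $1,807.95 | $34.35 | $552.00 | — | $1,290.30
10 | $1,290.30 | $24.51 | $552.00 | — | $762.81
11 | $762.81 | $14.49 | $552.00 | — | $225.30
12 | $225.30 | $4.28 | $229.58 | — | $0.00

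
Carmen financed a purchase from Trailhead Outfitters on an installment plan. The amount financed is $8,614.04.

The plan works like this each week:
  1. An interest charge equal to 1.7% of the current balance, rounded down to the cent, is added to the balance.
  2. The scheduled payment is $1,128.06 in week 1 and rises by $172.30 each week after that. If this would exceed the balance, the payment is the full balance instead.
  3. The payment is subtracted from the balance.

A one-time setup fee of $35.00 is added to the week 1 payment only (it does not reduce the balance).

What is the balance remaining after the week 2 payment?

$6,461.80

Week 1: opening $8,614.04; interest $146.43 → $8,760.47; payment $1,128.06 (+ $35.00 fee); balance $7,632.41
Week 2: opening $7,632.41; interest $129.75 → $7,762.16; payment $1,300.36; balance $6,461.80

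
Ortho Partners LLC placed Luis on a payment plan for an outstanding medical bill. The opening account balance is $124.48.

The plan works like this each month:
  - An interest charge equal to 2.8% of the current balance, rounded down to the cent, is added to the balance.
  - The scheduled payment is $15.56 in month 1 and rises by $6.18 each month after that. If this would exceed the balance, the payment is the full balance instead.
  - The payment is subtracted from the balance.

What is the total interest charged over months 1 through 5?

# | Opening | Interest | Payment | End bal
1 | $124.48 | $3.48 | $15.56 | $112.40
2 | $112.40 | $3.14 | $21.74 | $93.80
3 | $93.80 | $2.62 | $27.92 | $68.50
4 | $68.50 | $1.91 | $34.10 | $36.31
5 | $36.31 | $1.01 | $37.32 | $0.00
Total interest: $3.48 + $3.14 + $2.62 + $1.91 + $1.01 = $12.16

$12.16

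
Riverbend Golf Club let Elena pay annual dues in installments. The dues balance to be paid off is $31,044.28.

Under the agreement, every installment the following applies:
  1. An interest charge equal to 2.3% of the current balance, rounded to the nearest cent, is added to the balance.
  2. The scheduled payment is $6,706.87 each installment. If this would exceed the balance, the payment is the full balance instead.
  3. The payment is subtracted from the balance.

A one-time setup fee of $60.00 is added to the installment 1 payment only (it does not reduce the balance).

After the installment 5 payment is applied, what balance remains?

$0.00

Installment 1: opening $31,044.28; interest $714.02 → $31,758.30; payment $6,706.87 (+ $60.00 fee); balance $25,051.43
Installment 2: opening $25,051.43; interest $576.18 → $25,627.61; payment $6,706.87; balance $18,920.74
Installment 3: opening $18,920.74; interest $435.18 → $19,355.92; payment $6,706.87; balance $12,649.05
Installment 4: opening $12,649.05; interest $290.93 → $12,939.98; payment $6,706.87; balance $6,233.11
Installment 5: opening $6,233.11; interest $143.36 → $6,376.47; payment $6,376.47; balance $0.00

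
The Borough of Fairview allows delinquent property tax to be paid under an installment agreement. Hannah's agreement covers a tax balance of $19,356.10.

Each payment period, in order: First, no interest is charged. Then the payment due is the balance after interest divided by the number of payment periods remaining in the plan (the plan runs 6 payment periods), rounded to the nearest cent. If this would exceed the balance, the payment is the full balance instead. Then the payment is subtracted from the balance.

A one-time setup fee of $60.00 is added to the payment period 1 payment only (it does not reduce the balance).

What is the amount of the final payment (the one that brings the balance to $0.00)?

$3,226.01

Payment period 1: $19,356.10 − $3,226.02 (+ $60.00 fee) → $16,130.08
Payment period 2: $16,130.08 − $3,226.02 → $12,904.06
Payment period 3: $12,904.06 − $3,226.02 → $9,678.04
Payment period 4: $9,678.04 − $3,226.01 → $6,452.03
Payment period 5: $6,452.03 − $3,226.02 → $3,226.01
Payment period 6: $3,226.01 − $3,226.01 → $0.00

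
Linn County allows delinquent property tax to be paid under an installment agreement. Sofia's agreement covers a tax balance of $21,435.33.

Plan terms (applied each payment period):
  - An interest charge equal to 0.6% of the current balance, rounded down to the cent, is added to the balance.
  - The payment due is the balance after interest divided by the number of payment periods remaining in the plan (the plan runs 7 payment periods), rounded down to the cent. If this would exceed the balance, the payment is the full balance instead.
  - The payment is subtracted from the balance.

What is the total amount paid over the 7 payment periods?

$21,955.98

# | Opening | Interest | Payment | End bal
1 | $21,435.33 | $128.61 | $3,080.56 | $18,483.38
2 | $18,483.38 | $110.90 | $3,099.04 | $15,495.24
3 | $15,495.24 | $92.97 | $3,117.64 | $12,470.57
4 | $12,470.57 | $74.82 | $3,136.34 | $9,409.05
5 | $9,409.05 | $56.45 | $3,155.16 | $6,310.34
6 | $6,310.34 | $37.86 | $3,174.10 | $3,174.10
7 | $3,174.10 | $19.04 | $3,193.14 | $0.00
Total paid: $21,955.98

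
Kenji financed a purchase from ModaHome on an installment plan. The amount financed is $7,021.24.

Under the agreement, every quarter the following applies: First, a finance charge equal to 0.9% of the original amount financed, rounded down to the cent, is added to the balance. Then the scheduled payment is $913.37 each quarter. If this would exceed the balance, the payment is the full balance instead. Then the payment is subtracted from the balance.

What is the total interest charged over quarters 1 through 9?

Quarter 1: opening $7,021.24; interest $63.19 → $7,084.43; payment $913.37; balance $6,171.06
Quarter 2: opening $6,171.06; interest $63.19 → $6,234.25; payment $913.37; balance $5,320.88
Quarter 3: opening $5,320.88; interest $63.19 → $5,384.07; payment $913.37; balance $4,470.70
Quarter 4: opening $4,470.70; interest $63.19 → $4,533.89; payment $913.37; balance $3,620.52
Quarter 5: opening $3,620.52; interest $63.19 → $3,683.71; payment $913.37; balance $2,770.34
Quarter 6: opening $2,770.34; interest $63.19 → $2,833.53; payment $913.37; balance $1,920.16
Quarter 7: opening $1,920.16; interest $63.19 → $1,983.35; payment $913.37; balance $1,069.98
Quarter 8: opening $1,069.98; interest $63.19 → $1,133.17; payment $913.37; balance $219.80
Quarter 9: opening $219.80; interest $63.19 → $282.99; payment $282.99; balance $0.00
Total interest: $63.19 + $63.19 + $63.19 + $63.19 + $63.19 + $63.19 + $63.19 + $63.19 + $63.19 = $568.71

$568.71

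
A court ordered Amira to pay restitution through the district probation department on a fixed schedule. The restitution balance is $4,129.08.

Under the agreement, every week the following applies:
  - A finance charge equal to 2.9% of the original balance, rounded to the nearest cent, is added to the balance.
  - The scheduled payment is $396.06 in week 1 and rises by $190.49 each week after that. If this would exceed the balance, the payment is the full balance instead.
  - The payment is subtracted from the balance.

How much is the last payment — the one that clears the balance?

# | Opening | Interest | Payment | End bal
1 | $4,129.08 | $119.74 | $396.06 | $3,852.76
2 | $3,852.76 | $119.74 | $586.55 | $3,385.95
3 | $3,385.95 | $119.74 | $777.04 | $2,728.65
4 | $2,728.65 | $119.74 | $967.53 | $1,880.86
5 | $1,880.86 | $119.74 | $1,158.02 | $842.58
6 | $842.58 | $119.74 | $962.32 | $0.00

$962.32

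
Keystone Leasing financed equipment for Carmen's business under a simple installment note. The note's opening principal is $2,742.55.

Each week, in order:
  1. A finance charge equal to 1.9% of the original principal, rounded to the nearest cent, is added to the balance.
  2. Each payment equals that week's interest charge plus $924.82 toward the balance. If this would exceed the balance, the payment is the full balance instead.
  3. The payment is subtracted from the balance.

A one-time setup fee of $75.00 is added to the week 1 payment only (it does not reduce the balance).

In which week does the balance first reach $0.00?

3

# | Opening | Interest | Payment | Fee | End bal
1 | $2,742.55 | $52.11 | $976.93 | $75.00 | $1,817.73
2 | $1,817.73 | $52.11 | $976.93 | — | $892.91
3 | $892.91 | $52.11 | $945.02 | — | $0.00
Balance reaches $0.00 in week 3.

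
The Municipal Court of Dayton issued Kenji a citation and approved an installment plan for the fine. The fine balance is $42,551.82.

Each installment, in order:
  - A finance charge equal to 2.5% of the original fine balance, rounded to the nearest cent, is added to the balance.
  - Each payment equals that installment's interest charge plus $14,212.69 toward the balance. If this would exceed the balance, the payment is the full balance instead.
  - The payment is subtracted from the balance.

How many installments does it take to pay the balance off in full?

3

Installment 1: $42,551.82 +$1,063.80 interest = $43,615.62; pay $15,276.49 → $28,339.13
Installment 2: $28,339.13 +$1,063.80 interest = $29,402.93; pay $15,276.49 → $14,126.44
Installment 3: $14,126.44 +$1,063.80 interest = $15,190.24; pay $15,190.24 → $0.00
Balance reaches $0.00 in installment 3.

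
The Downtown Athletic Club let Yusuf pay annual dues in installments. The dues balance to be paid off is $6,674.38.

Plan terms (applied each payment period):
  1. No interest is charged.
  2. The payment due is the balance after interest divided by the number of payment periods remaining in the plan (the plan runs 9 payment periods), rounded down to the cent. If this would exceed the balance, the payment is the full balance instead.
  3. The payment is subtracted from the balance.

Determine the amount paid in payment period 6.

$741.60

# | Opening | Payment | End bal
1 | $6,674.38 | $741.59 | $5,932.79
2 | $5,932.79 | $741.59 | $5,191.20
3 | $5,191.20 | $741.60 | $4,449.60
4 | $4,449.60 | $741.60 | $3,708.00
5 | $3,708.00 | $741.60 | $2,966.40
6 | $2,966.40 | $741.60 | $2,224.80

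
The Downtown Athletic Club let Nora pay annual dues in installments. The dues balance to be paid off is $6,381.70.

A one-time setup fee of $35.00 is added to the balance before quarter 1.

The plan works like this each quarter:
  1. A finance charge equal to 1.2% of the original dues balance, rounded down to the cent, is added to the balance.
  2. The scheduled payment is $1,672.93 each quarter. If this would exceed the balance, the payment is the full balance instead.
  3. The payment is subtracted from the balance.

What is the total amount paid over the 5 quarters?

# | Opening | Interest | Payment | End bal
1 | $6,416.70 | $76.58 | $1,672.93 | $4,820.35
2 | $4,820.35 | $76.58 | $1,672.93 | $3,224.00
3 | $3,224.00 | $76.58 | $1,672.93 | $1,627.65
4 | $1,627.65 | $76.58 | $1,672.93 | $31.30
5 | $31.30 | $76.58 | $107.88 | $0.00
Total paid: $6,799.60

$6,799.60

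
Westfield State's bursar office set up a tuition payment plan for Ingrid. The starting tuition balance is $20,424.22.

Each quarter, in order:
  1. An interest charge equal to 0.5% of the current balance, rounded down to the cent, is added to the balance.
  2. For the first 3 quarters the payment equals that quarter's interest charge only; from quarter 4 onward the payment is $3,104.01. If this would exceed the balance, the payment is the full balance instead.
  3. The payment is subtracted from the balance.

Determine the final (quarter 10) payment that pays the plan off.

$2,197.14

# | Opening | Interest | Payment | End bal
1 | $20,424.22 | $102.12 | $102.12 | $20,424.22
2 | $20,424.22 | $102.12 | $102.12 | $20,424.22
3 | $20,424.22 | $102.12 | $102.12 | $20,424.22
4 | $20,424.22 | $102.12 | $3,104.01 | $17,422.33
5 | $17,422.33 | $87.11 | $3,104.01 | $14,405.43
6 | $14,405.43 | $72.02 | $3,104.01 | $11,373.44
7 | $11,373.44 | $56.86 | $3,104.01 | $8,326.29
8 | $8,326.29 | $41.63 | $3,104.01 | $5,263.91
9 | $5,263.91 | $26.31 | $3,104.01 | $2,186.21
10 | $2,186.21 | $10.93 | $2,197.14 | $0.00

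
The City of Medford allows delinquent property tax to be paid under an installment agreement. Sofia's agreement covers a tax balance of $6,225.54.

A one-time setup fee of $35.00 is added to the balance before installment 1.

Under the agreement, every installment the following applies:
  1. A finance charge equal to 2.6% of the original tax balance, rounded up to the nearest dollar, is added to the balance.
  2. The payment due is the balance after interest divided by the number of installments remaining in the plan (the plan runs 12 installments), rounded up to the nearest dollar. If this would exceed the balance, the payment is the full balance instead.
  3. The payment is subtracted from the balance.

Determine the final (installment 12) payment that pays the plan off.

$1,022.54

Installment 1: opening $6,260.54; interest $162.00 → $6,422.54; payment $536.00; balance $5,886.54
Installment 2: opening $5,886.54; interest $162.00 → $6,048.54; payment $550.00; balance $5,498.54
Installment 3: opening $5,498.54; interest $162.00 → $5,660.54; payment $567.00; balance $5,093.54
Installment 4: opening $5,093.54; interest $162.00 → $5,255.54; payment $584.00; balance $4,671.54
Installment 5: opening $4,671.54; interest $162.00 → $4,833.54; payment $605.00; balance $4,228.54
Installment 6: opening $4,228.54; interest $162.00 → $4,390.54; payment $628.00; balance $3,762.54
Installment 7: opening $3,762.54; interest $162.00 → $3,924.54; payment $655.00; balance $3,269.54
Installment 8: opening $3,269.54; interest $162.00 → $3,431.54; payment $687.00; balance $2,744.54
Installment 9: opening $2,744.54; interest $162.00 → $2,906.54; payment $727.00; balance $2,179.54
Installment 10: opening $2,179.54; interest $162.00 → $2,341.54; payment $781.00; balance $1,560.54
Installment 11: opening $1,560.54; interest $162.00 → $1,722.54; payment $862.00; balance $860.54
Installment 12: opening $860.54; interest $162.00 → $1,022.54; payment $1,022.54; balance $0.00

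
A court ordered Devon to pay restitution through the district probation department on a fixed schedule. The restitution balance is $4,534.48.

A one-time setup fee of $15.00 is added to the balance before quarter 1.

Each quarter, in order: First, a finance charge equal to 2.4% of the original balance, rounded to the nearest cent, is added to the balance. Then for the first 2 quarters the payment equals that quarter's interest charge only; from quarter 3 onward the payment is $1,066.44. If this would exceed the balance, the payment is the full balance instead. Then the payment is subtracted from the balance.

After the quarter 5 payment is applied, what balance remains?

Quarter 1: opening $4,549.48; interest $108.83 → $4,658.31; payment $108.83; balance $4,549.48
Quarter 2: opening $4,549.48; interest $108.83 → $4,658.31; payment $108.83; balance $4,549.48
Quarter 3: opening $4,549.48; interest $108.83 → $4,658.31; payment $1,066.44; balance $3,591.87
Quarter 4: opening $3,591.87; interest $108.83 → $3,700.70; payment $1,066.44; balance $2,634.26
Quarter 5: opening $2,634.26; interest $108.83 → $2,743.09; payment $1,066.44; balance $1,676.65

$1,676.65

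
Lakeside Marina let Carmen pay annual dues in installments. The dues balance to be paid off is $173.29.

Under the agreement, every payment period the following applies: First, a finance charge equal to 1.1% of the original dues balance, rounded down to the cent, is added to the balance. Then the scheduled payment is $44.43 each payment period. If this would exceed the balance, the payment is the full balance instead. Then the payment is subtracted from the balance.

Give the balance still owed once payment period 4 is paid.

$3.17

Payment period 1: opening $173.29; interest $1.90 → $175.19; payment $44.43; balance $130.76
Payment period 2: opening $130.76; interest $1.90 → $132.66; payment $44.43; balance $88.23
Payment period 3: opening $88.23; interest $1.90 → $90.13; payment $44.43; balance $45.70
Payment period 4: opening $45.70; interest $1.90 → $47.60; payment $44.43; balance $3.17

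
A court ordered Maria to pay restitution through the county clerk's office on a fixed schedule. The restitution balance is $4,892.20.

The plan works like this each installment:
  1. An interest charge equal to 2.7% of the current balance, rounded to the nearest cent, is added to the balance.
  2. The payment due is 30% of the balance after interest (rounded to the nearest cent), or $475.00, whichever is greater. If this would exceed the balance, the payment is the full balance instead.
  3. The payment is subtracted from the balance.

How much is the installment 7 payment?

Installment 1: opening $4,892.20; interest $132.09 → $5,024.29; payment $1,507.29; balance $3,517.00
Installment 2: opening $3,517.00; interest $94.96 → $3,611.96; payment $1,083.59; balance $2,528.37
Installment 3: opening $2,528.37; interest $68.27 → $2,596.64; payment $778.99; balance $1,817.65
Installment 4: opening $1,817.65; interest $49.08 → $1,866.73; payment $560.02; balance $1,306.71
Installment 5: opening $1,306.71; interest $35.28 → $1,341.99; payment $475.00; balance $866.99
Installment 6: opening $866.99; interest $23.41 → $890.40; payment $475.00; balance $415.40
Installment 7: opening $415.40; interest $11.22 → $426.62; payment $426.62; balance $0.00

$426.62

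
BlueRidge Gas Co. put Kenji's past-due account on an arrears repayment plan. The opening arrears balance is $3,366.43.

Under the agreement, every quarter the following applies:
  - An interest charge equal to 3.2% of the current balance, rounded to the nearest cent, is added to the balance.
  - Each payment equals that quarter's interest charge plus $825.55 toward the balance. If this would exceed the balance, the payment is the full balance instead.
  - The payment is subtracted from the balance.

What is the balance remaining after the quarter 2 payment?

$1,715.33

Quarter 1: opening $3,366.43; interest $107.73 → $3,474.16; payment $933.28; balance $2,540.88
Quarter 2: opening $2,540.88; interest $81.31 → $2,622.19; payment $906.86; balance $1,715.33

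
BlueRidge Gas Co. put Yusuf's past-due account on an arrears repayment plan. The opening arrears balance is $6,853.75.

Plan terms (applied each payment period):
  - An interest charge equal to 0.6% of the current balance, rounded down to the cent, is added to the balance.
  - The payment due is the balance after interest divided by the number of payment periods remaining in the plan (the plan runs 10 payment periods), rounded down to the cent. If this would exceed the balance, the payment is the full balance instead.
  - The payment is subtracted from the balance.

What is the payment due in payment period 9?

$723.28

Payment period 1: opening $6,853.75; interest $41.12 → $6,894.87; payment $689.48; balance $6,205.39
Payment period 2: opening $6,205.39; interest $37.23 → $6,242.62; payment $693.62; balance $5,549.00
Payment period 3: opening $5,549.00; interest $33.29 → $5,582.29; payment $697.78; balance $4,884.51
Payment period 4: opening $4,884.51; interest $29.30 → $4,913.81; payment $701.97; balance $4,211.84
Payment period 5: opening $4,211.84; interest $25.27 → $4,237.11; payment $706.18; balance $3,530.93
Payment period 6: opening $3,530.93; interest $21.18 → $3,552.11; payment $710.42; balance $2,841.69
Payment period 7: opening $2,841.69; interest $17.05 → $2,858.74; payment $714.68; balance $2,144.06
Payment period 8: opening $2,144.06; interest $12.86 → $2,156.92; payment $718.97; balance $1,437.95
Payment period 9: opening $1,437.95; interest $8.62 → $1,446.57; payment $723.28; balance $723.29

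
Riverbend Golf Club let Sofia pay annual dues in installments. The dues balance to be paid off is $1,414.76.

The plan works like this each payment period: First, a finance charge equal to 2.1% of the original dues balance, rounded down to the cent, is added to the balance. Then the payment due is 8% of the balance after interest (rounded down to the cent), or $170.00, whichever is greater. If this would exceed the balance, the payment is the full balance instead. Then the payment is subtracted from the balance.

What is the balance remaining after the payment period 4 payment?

$853.56

Payment period 1: $1,414.76 +$29.70 interest = $1,444.46; pay $170.00 → $1,274.46
Payment period 2: $1,274.46 +$29.70 interest = $1,304.16; pay $170.00 → $1,134.16
Payment period 3: $1,134.16 +$29.70 interest = $1,163.86; pay $170.00 → $993.86
Payment period 4: $993.86 +$29.70 interest = $1,023.56; pay $170.00 → $853.56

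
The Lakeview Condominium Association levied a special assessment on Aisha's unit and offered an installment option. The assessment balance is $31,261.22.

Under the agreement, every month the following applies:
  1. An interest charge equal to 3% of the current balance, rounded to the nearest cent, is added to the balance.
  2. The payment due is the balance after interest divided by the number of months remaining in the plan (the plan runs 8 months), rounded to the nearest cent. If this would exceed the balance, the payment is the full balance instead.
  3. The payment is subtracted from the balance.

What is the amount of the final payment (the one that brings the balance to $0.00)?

$4,950.10

Month 1: opening $31,261.22; interest $937.84 → $32,199.06; payment $4,024.88; balance $28,174.18
Month 2: opening $28,174.18; interest $845.23 → $29,019.41; payment $4,145.63; balance $24,873.78
Month 3: opening $24,873.78; interest $746.21 → $25,619.99; payment $4,270.00; balance $21,349.99
Month 4: opening $21,349.99; interest $640.50 → $21,990.49; payment $4,398.10; balance $17,592.39
Month 5: opening $17,592.39; interest $527.77 → $18,120.16; payment $4,530.04; balance $13,590.12
Month 6: opening $13,590.12; interest $407.70 → $13,997.82; payment $4,665.94; balance $9,331.88
Month 7: opening $9,331.88; interest $279.96 → $9,611.84; payment $4,805.92; balance $4,805.92
Month 8: opening $4,805.92; interest $144.18 → $4,950.10; payment $4,950.10; balance $0.00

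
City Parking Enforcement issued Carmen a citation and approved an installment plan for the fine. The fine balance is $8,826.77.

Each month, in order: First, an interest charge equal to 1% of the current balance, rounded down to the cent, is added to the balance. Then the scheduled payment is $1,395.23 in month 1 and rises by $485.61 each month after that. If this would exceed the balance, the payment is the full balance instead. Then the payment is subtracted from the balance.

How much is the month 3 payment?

$2,366.45

Month 1: opening $8,826.77; interest $88.26 → $8,915.03; payment $1,395.23; balance $7,519.80
Month 2: opening $7,519.80; interest $75.19 → $7,594.99; payment $1,880.84; balance $5,714.15
Month 3: opening $5,714.15; interest $57.14 → $5,771.29; payment $2,366.45; balance $3,404.84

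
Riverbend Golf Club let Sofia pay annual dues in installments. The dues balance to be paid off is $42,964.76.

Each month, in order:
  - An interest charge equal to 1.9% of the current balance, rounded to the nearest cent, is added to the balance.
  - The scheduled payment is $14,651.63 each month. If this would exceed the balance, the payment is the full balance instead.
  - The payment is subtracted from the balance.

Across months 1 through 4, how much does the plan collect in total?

$44,632.78

# | Opening | Interest | Payment | End bal
1 | $42,964.76 | $816.33 | $14,651.63 | $29,129.46
2 | $29,129.46 | $553.46 | $14,651.63 | $15,031.29
3 | $15,031.29 | $285.59 | $14,651.63 | $665.25
4 | $665.25 | $12.64 | $677.89 | $0.00
Total paid: $44,632.78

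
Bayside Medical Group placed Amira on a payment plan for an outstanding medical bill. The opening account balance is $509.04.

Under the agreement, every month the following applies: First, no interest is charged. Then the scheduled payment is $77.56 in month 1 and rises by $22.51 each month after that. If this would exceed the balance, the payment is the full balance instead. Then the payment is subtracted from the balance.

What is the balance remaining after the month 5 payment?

$0.00

# | Opening | Payment | End bal
1 | $509.04 | $77.56 | $431.48
2 | $431.48 | $100.07 | $331.41
3 | $331.41 | $122.58 | $208.83
4 | $208.83 | $145.09 | $63.74
5 | $63.74 | $63.74 | $0.00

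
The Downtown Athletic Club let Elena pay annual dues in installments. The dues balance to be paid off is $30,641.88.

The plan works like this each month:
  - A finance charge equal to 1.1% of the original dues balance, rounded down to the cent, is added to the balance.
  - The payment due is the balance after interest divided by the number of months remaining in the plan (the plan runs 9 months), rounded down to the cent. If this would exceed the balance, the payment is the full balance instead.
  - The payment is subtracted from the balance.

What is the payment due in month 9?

$4,358.19

Month 1: $30,641.88 +$337.06 interest = $30,978.94; pay $3,442.10 → $27,536.84
Month 2: $27,536.84 +$337.06 interest = $27,873.90; pay $3,484.23 → $24,389.67
Month 3: $24,389.67 +$337.06 interest = $24,726.73; pay $3,532.39 → $21,194.34
Month 4: $21,194.34 +$337.06 interest = $21,531.40; pay $3,588.56 → $17,942.84
Month 5: $17,942.84 +$337.06 interest = $18,279.90; pay $3,655.98 → $14,623.92
Month 6: $14,623.92 +$337.06 interest = $14,960.98; pay $3,740.24 → $11,220.74
Month 7: $11,220.74 +$337.06 interest = $11,557.80; pay $3,852.60 → $7,705.20
Month 8: $7,705.20 +$337.06 interest = $8,042.26; pay $4,021.13 → $4,021.13
Month 9: $4,021.13 +$337.06 interest = $4,358.19; pay $4,358.19 → $0.00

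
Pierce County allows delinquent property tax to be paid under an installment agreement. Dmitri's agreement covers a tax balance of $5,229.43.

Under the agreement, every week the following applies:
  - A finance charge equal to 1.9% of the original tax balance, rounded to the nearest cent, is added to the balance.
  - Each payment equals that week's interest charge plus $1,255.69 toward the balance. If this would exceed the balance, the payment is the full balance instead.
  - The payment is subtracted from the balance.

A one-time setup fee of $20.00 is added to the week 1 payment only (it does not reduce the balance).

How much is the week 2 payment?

# | Opening | Interest | Payment | Fee | End bal
1 | $5,229.43 | $99.36 | $1,355.05 | $20.00 | $3,973.74
2 | $3,973.74 | $99.36 | $1,355.05 | — | $2,718.05

$1,355.05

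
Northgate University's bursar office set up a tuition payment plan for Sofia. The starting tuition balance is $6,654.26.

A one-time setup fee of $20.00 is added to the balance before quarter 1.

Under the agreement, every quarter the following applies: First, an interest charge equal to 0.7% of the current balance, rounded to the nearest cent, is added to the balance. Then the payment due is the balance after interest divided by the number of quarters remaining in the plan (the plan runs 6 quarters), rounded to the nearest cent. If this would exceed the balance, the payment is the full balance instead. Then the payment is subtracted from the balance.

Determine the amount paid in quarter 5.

Quarter 1: opening $6,674.26; interest $46.72 → $6,720.98; payment $1,120.16; balance $5,600.82
Quarter 2: opening $5,600.82; interest $39.21 → $5,640.03; payment $1,128.01; balance $4,512.02
Quarter 3: opening $4,512.02; interest $31.58 → $4,543.60; payment $1,135.90; balance $3,407.70
Quarter 4: opening $3,407.70; interest $23.85 → $3,431.55; payment $1,143.85; balance $2,287.70
Quarter 5: opening $2,287.70; interest $16.01 → $2,303.71; payment $1,151.86; balance $1,151.85

$1,151.86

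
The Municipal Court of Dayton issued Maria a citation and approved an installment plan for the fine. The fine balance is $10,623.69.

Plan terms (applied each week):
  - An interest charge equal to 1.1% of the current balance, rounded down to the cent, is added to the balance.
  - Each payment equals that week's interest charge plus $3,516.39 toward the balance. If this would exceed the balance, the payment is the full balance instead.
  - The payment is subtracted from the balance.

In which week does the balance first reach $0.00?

4

# | Opening | Interest | Payment | End bal
1 | $10,623.69 | $116.86 | $3,633.25 | $7,107.30
2 | $7,107.30 | $78.18 | $3,594.57 | $3,590.91
3 | $3,590.91 | $39.50 | $3,555.89 | $74.52
4 | $74.52 | $0.81 | $75.33 | $0.00
Balance reaches $0.00 in week 4.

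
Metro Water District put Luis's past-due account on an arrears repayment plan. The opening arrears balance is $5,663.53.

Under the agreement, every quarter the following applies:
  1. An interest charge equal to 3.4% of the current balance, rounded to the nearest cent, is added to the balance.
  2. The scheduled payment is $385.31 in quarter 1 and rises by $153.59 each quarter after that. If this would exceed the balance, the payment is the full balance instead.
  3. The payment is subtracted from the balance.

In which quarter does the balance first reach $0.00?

8

Quarter 1: $5,663.53 +$192.56 interest = $5,856.09; pay $385.31 → $5,470.78
Quarter 2: $5,470.78 +$186.01 interest = $5,656.79; pay $538.90 → $5,117.89
Quarter 3: $5,117.89 +$174.01 interest = $5,291.90; pay $692.49 → $4,599.41
Quarter 4: $4,599.41 +$156.38 interest = $4,755.79; pay $846.08 → $3,909.71
Quarter 5: $3,909.71 +$132.93 interest = $4,042.64; pay $999.67 → $3,042.97
Quarter 6: $3,042.97 +$103.46 interest = $3,146.43; pay $1,153.26 → $1,993.17
Quarter 7: $1,993.17 +$67.77 interest = $2,060.94; pay $1,306.85 → $754.09
Quarter 8: $754.09 +$25.64 interest = $779.73; pay $779.73 → $0.00
Balance reaches $0.00 in quarter 8.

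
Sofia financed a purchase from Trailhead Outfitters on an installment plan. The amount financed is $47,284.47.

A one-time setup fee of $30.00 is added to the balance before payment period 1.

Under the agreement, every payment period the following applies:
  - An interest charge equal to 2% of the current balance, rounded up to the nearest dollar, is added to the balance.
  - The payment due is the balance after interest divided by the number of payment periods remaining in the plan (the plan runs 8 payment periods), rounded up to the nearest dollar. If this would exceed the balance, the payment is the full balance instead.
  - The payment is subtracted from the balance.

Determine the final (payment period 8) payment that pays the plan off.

$6,929.47

Payment period 1: opening $47,314.47; interest $947.00 → $48,261.47; payment $6,033.00; balance $42,228.47
Payment period 2: opening $42,228.47; interest $845.00 → $43,073.47; payment $6,154.00; balance $36,919.47
Payment period 3: opening $36,919.47; interest $739.00 → $37,658.47; payment $6,277.00; balance $31,381.47
Payment period 4: opening $31,381.47; interest $628.00 → $32,009.47; payment $6,402.00; balance $25,607.47
Payment period 5: opening $25,607.47; interest $513.00 → $26,120.47; payment $6,531.00; balance $19,589.47
Payment period 6: opening $19,589.47; interest $392.00 → $19,981.47; payment $6,661.00; balance $13,320.47
Payment period 7: opening $13,320.47; interest $267.00 → $13,587.47; payment $6,794.00; balance $6,793.47
Payment period 8: opening $6,793.47; interest $136.00 → $6,929.47; payment $6,929.47; balance $0.00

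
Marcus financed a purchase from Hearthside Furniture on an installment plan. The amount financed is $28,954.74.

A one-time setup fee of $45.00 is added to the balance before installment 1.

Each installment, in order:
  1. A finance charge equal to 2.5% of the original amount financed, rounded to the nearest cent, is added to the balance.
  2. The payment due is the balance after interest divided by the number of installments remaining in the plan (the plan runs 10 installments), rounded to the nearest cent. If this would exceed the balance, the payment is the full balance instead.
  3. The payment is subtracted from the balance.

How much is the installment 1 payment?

$2,972.36

Installment 1: $28,999.74 +$723.87 interest = $29,723.61; pay $2,972.36 → $26,751.25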